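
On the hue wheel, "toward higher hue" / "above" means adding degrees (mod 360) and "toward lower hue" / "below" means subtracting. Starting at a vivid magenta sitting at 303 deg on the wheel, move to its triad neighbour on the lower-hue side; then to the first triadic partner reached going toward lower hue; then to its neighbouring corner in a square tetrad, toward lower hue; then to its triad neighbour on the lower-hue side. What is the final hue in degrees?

213°

303 − 120 = 183°   (triadic ↓)
183 − 120 = 63°   (triadic ↓)
63 − 90 = -27 → -27 + 360 = 333°   (square ↓)
333 − 120 = 213°   (triadic ↓)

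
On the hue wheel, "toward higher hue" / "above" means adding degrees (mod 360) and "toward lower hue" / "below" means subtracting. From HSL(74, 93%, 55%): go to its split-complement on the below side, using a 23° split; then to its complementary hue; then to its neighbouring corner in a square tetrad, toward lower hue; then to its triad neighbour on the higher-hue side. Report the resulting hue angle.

81°

+157° (split-comp 23° ↓): 74 + 157 = 231°
+180° (complement): 231 + 180 = 411 → 411 − 360 = 51°
−90° (square ↓): 51 − 90 = -39 → -39 + 360 = 321°
+120° (triadic ↑): 321 + 120 = 441 → 441 − 360 = 81°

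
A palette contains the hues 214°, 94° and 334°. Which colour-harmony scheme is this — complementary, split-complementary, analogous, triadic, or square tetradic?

Sort the hues: 94°, 214°, 334°.
Successive gaps around the wheel: 120°, 120°, 120°.
Three hues equally spaced 120° apart form a triad.

triadic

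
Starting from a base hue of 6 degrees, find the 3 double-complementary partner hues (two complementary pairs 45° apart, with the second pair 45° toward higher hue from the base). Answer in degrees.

51°, 186°, and 231°

A rectangular tetradic uses two complementary pairs 45° apart: offsets 0°, 45°, 180°, 225°.
6 + 45 = 51°
6 + 180 = 186°
6 + 225 = 231°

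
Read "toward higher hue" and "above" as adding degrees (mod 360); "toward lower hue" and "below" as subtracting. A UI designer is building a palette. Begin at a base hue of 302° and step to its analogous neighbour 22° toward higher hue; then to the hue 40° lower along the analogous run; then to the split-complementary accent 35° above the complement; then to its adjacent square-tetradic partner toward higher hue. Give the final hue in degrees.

302 + 22 = 324°   (analog 22° ↑)
324 − 40 = 284°   (analog 40° ↓)
284 + 215 = 499 → 499 − 360 = 139°   (split-comp 35° ↑)
139 + 90 = 229°   (square ↑)

229°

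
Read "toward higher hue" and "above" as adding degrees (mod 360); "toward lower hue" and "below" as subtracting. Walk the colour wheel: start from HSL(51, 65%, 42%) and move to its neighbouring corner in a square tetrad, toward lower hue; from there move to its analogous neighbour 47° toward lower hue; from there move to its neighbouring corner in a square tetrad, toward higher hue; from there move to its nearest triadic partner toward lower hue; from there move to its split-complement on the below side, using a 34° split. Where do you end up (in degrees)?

30°

51 − 90 = -39 → -39 + 360 = 321°   (square ↓)
321 − 47 = 274°   (analog 47° ↓)
274 + 90 = 364 → 364 − 360 = 4°   (square ↑)
4 − 120 = -116 → -116 + 360 = 244°   (triadic ↓)
244 + 146 = 390 → 390 − 360 = 30°   (split-comp 34° ↓)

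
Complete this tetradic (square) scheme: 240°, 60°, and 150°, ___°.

A square tetradic scheme places four hues every 90°.
The full set through 60° is {60°, 150°, 240°, 330°}.
Given {60°, 150°, 240°}, the missing hue is 330°.

330°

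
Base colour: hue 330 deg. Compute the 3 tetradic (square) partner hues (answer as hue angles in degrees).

60°, 150°, 240°

330 + 90 = 420 → 420 − 360 = 60°
330 + 180 = 510 → 510 − 360 = 150°
330 + 270 = 600 → 600 − 360 = 240°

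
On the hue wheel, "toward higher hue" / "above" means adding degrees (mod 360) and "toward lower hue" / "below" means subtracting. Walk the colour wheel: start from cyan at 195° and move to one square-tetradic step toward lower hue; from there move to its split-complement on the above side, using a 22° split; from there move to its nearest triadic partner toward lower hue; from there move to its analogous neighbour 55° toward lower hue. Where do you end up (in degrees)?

132°

−90° (square ↓): 195 − 90 = 105°
+202° (split-comp 22° ↑): 105 + 202 = 307°
−120° (triadic ↓): 307 − 120 = 187°
−55° (analog 55° ↓): 187 − 55 = 132°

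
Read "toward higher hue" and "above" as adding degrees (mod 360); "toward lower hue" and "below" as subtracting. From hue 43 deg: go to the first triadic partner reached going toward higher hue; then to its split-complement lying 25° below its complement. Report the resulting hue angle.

+120° (triadic ↑): 43 + 120 = 163°
+155° (split-comp 25° ↓): 163 + 155 = 318°

318°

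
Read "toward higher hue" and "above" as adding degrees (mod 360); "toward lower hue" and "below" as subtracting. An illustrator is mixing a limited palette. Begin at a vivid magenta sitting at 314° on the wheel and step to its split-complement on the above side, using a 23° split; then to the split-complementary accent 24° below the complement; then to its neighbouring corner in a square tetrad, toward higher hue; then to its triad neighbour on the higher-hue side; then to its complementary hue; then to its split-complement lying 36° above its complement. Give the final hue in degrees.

+203° (split-comp 23° ↑): 314 + 203 = 517 → 517 − 360 = 157°
+156° (split-comp 24° ↓): 157 + 156 = 313°
+90° (square ↑): 313 + 90 = 403 → 403 − 360 = 43°
+120° (triadic ↑): 43 + 120 = 163°
+180° (complement): 163 + 180 = 343°
+216° (split-comp 36° ↑): 343 + 216 = 559 → 559 − 360 = 199°

199°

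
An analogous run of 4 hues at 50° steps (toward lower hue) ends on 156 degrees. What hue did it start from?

3 steps of 50° (toward lower hue) give a net shift of −150°.
Start = end − shift: 156 + 150 = 306°

306°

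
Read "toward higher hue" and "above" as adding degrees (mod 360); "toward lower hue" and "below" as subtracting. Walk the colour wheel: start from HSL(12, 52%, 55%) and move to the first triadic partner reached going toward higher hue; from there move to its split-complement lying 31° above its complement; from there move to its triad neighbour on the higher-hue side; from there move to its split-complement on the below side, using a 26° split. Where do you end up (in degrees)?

+120° (triadic ↑): 12 + 120 = 132°
+211° (split-comp 31° ↑): 132 + 211 = 343°
+120° (triadic ↑): 343 + 120 = 463 → 463 − 360 = 103°
+154° (split-comp 26° ↓): 103 + 154 = 257°

257°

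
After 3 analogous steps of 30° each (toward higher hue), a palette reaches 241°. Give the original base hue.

3 steps of 30° (toward higher hue) give a net shift of +90°.
Start = end − shift: 241 − 90 = 151°

151°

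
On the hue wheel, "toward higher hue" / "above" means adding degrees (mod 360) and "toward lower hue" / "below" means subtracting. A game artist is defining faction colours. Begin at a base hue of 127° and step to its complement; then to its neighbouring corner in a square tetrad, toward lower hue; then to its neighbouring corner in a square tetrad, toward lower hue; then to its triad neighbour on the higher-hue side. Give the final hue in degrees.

247°

complement +180°: 127 + 180 = 307°
square ↓ −90°: 307 − 90 = 217°
square ↓ −90°: 217 − 90 = 127°
triadic ↑ +120°: 127 + 120 = 247°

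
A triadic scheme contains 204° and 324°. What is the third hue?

84°

A triad spaces three hues 120° apart.
The full set is {84°, 204°, 324°}.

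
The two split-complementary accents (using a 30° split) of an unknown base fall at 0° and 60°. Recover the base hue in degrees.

The accents sit 30° either side of the complement, so the complement is their short-arc midpoint on the wheel.
Short-arc midpoint of 0° and 60°: 30°.
Base is 180° from the complement: 30 − 180 = -150 → -150 + 360 = 210°

210°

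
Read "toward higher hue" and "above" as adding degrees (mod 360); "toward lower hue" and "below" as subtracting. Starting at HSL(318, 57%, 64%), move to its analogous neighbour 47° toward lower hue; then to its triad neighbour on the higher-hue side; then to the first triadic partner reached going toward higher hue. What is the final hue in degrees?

318 − 47 = 271°   (analog 47° ↓)
271 + 120 = 391 → 391 − 360 = 31°   (triadic ↑)
31 + 120 = 151°   (triadic ↑)

151°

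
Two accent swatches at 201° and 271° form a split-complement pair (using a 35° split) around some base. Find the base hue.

56°

The accents sit 35° either side of the complement, so the complement is their short-arc midpoint on the wheel.
Short-arc midpoint of 201° and 271°: 236°.
Base is 180° from the complement: 236 − 180 = 56°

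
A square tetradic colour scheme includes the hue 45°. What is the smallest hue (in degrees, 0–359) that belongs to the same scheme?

45°

A square tetradic scheme places four hues every 90°.
The full set through 45° is {45°, 135°, 225°, 315°}.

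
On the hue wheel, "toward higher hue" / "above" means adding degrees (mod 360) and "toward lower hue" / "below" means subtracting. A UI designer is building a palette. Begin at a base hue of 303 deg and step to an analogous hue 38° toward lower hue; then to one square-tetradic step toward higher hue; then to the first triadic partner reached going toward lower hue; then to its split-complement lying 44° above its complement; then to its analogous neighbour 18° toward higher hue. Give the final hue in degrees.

117°

−38° (analog 38° ↓): 303 − 38 = 265°
+90° (square ↑): 265 + 90 = 355°
−120° (triadic ↓): 355 − 120 = 235°
+224° (split-comp 44° ↑): 235 + 224 = 459 → 459 − 360 = 99°
+18° (analog 18° ↑): 99 + 18 = 117°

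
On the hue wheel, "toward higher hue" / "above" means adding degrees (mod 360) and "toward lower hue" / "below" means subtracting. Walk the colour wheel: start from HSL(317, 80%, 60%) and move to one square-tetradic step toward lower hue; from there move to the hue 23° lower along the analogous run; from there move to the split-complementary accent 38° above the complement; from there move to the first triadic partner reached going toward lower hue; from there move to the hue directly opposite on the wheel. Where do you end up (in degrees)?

317 − 90 = 227°   (square ↓)
227 − 23 = 204°   (analog 23° ↓)
204 + 218 = 422 → 422 − 360 = 62°   (split-comp 38° ↑)
62 − 120 = -58 → -58 + 360 = 302°   (triadic ↓)
302 + 180 = 482 → 482 − 360 = 122°   (complement)

122°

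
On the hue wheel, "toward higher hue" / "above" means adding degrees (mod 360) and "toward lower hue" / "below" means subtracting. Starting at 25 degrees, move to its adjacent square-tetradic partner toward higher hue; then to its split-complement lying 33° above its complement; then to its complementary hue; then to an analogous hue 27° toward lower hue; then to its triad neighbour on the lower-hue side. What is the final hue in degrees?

1°

25 + 90 = 115°   (square ↑)
115 + 213 = 328°   (split-comp 33° ↑)
328 + 180 = 508 → 508 − 360 = 148°   (complement)
148 − 27 = 121°   (analog 27° ↓)
121 − 120 = 1°   (triadic ↓)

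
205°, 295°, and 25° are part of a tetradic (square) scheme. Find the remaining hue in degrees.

A square tetradic scheme places four hues every 90°.
The full set through 25° is {25°, 115°, 205°, 295°}.
Given {25°, 205°, 295°}, the missing hue is 115°.

115°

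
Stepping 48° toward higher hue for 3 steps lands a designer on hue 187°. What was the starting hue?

43°

3 steps of 48° (toward higher hue) give a net shift of +144°.
Start = end − shift: 187 − 144 = 43°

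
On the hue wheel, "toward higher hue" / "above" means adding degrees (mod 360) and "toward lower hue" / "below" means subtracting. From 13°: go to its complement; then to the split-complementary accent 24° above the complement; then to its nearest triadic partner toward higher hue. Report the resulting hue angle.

157°

complement +180°: 13 + 180 = 193°
split-comp 24° ↑ +204°: 193 + 204 = 397 → 397 − 360 = 37°
triadic ↑ +120°: 37 + 120 = 157°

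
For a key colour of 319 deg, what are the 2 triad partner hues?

79° and 199°

319 + 120 = 439 → 439 − 360 = 79°
319 + 240 = 559 → 559 − 360 = 199°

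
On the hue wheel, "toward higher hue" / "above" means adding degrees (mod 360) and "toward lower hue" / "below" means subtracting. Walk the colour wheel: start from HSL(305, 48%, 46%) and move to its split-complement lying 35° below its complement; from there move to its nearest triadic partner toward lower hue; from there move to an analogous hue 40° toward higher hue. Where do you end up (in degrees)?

split-comp 35° ↓ +145°: 305 + 145 = 450 → 450 − 360 = 90°
triadic ↓ −120°: 90 − 120 = -30 → -30 + 360 = 330°
analog 40° ↑ +40°: 330 + 40 = 370 → 370 − 360 = 10°

10°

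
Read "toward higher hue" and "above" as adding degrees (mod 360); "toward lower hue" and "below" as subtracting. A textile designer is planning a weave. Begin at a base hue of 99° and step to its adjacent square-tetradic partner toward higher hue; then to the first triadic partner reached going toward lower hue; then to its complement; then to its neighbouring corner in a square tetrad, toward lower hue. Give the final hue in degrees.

159°

square ↑ +90°: 99 + 90 = 189°
triadic ↓ −120°: 189 − 120 = 69°
complement +180°: 69 + 180 = 249°
square ↓ −90°: 249 − 90 = 159°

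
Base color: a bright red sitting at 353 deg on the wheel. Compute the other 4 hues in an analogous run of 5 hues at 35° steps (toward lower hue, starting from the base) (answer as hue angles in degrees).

Analogous hues sit every 35° along the wheel.
353 − 35 = 318°
353 − 70 = 283°
353 − 105 = 248°
353 − 140 = 213°

318°, 283°, 248°, 213°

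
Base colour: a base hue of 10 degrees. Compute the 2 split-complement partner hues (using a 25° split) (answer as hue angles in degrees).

Complement of 10 degrees: 10 + 180 = 190°
190 − 25 = 165°
190 + 25 = 215°

165° and 215°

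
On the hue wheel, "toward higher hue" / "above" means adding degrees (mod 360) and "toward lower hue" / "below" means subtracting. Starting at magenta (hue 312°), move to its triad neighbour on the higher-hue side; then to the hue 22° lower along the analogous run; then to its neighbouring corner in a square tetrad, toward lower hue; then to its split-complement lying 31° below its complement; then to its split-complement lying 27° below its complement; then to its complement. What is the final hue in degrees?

82°

triadic ↑ +120°: 312 + 120 = 432 → 432 − 360 = 72°
analog 22° ↓ −22°: 72 − 22 = 50°
square ↓ −90°: 50 − 90 = -40 → -40 + 360 = 320°
split-comp 31° ↓ +149°: 320 + 149 = 469 → 469 − 360 = 109°
split-comp 27° ↓ +153°: 109 + 153 = 262°
complement +180°: 262 + 180 = 442 → 442 − 360 = 82°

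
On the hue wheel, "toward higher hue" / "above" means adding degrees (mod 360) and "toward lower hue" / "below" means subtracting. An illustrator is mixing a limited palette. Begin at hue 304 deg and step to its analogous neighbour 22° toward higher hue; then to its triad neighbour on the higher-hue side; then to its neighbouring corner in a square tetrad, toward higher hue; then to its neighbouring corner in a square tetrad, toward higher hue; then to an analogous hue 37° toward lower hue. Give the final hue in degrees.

304 + 22 = 326°   (analog 22° ↑)
326 + 120 = 446 → 446 − 360 = 86°   (triadic ↑)
86 + 90 = 176°   (square ↑)
176 + 90 = 266°   (square ↑)
266 − 37 = 229°   (analog 37° ↓)

229°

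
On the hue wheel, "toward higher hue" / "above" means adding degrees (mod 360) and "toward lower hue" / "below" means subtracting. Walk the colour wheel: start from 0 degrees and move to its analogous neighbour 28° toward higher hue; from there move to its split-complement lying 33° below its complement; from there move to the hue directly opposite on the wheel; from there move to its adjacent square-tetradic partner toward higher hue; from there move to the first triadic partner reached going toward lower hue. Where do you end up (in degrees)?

0 + 28 = 28°   (analog 28° ↑)
28 + 147 = 175°   (split-comp 33° ↓)
175 + 180 = 355°   (complement)
355 + 90 = 445 → 445 − 360 = 85°   (square ↑)
85 − 120 = -35 → -35 + 360 = 325°   (triadic ↓)

325°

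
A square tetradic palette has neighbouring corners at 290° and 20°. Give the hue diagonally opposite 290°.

A square tetradic scheme places four hues 90° apart; opposite corners are 180° apart.
290 + 180 = 470 → 470 − 360 = 110°

110°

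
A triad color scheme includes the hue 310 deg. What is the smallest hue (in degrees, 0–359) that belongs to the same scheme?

70°

A triad places three hues 120° apart.
The full set through 310° is {70°, 190°, 310°}.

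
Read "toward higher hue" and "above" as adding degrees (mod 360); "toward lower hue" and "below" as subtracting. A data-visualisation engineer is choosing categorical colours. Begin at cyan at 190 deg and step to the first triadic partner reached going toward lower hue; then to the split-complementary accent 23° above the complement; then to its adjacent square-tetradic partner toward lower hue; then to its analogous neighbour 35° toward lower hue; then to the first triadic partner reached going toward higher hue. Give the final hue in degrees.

−120° (triadic ↓): 190 − 120 = 70°
+203° (split-comp 23° ↑): 70 + 203 = 273°
−90° (square ↓): 273 − 90 = 183°
−35° (analog 35° ↓): 183 − 35 = 148°
+120° (triadic ↑): 148 + 120 = 268°

268°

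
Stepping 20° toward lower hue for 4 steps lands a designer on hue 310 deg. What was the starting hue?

30°

4 steps of 20° (toward lower hue) give a net shift of −80°.
Start = end − shift: 310 + 80 = 390 → 390 − 360 = 30°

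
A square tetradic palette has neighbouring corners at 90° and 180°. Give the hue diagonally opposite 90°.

270°

A square tetradic scheme places four hues 90° apart; opposite corners are 180° apart.
90 + 180 = 270°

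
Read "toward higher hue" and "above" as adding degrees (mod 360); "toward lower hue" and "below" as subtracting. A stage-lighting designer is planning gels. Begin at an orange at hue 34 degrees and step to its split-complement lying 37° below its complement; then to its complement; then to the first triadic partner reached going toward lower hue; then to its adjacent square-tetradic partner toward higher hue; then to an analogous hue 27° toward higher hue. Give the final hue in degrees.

split-comp 37° ↓ +143°: 34 + 143 = 177°
complement +180°: 177 + 180 = 357°
triadic ↓ −120°: 357 − 120 = 237°
square ↑ +90°: 237 + 90 = 327°
analog 27° ↑ +27°: 327 + 27 = 354°

354°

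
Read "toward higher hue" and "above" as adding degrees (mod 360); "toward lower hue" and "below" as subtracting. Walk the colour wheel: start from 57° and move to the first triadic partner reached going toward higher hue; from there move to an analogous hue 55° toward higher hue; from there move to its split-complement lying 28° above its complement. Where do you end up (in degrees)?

80°

+120° (triadic ↑): 57 + 120 = 177°
+55° (analog 55° ↑): 177 + 55 = 232°
+208° (split-comp 28° ↑): 232 + 208 = 440 → 440 − 360 = 80°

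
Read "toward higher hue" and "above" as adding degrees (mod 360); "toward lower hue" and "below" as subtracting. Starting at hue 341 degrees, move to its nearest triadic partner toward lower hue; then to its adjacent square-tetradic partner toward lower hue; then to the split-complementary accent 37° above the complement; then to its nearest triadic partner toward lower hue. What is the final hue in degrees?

triadic ↓ −120°: 341 − 120 = 221°
square ↓ −90°: 221 − 90 = 131°
split-comp 37° ↑ +217°: 131 + 217 = 348°
triadic ↓ −120°: 348 − 120 = 228°

228°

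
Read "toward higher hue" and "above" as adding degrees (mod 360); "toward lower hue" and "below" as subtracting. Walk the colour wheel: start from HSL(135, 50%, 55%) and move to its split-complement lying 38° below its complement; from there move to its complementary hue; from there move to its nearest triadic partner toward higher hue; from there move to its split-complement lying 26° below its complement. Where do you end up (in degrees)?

11°

split-comp 38° ↓ +142°: 135 + 142 = 277°
complement +180°: 277 + 180 = 457 → 457 − 360 = 97°
triadic ↑ +120°: 97 + 120 = 217°
split-comp 26° ↓ +154°: 217 + 154 = 371 → 371 − 360 = 11°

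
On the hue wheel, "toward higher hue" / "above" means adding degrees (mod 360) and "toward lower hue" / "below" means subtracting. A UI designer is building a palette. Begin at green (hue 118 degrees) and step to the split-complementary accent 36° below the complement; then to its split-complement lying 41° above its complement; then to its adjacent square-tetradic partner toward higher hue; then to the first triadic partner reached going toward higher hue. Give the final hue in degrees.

333°

+144° (split-comp 36° ↓): 118 + 144 = 262°
+221° (split-comp 41° ↑): 262 + 221 = 483 → 483 − 360 = 123°
+90° (square ↑): 123 + 90 = 213°
+120° (triadic ↑): 213 + 120 = 333°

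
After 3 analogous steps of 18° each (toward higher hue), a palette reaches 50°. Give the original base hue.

3 steps of 18° (toward higher hue) give a net shift of +54°.
Start = end − shift: 50 − 54 = -4 → -4 + 360 = 356°

356°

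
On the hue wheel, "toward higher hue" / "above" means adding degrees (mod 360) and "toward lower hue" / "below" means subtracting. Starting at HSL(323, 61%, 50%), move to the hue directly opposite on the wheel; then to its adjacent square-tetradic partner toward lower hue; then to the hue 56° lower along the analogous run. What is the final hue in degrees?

323 + 180 = 503 → 503 − 360 = 143°   (complement)
143 − 90 = 53°   (square ↓)
53 − 56 = -3 → -3 + 360 = 357°   (analog 56° ↓)

357°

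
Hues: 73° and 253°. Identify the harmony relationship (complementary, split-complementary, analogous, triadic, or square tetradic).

Sort the hues: 73°, 253°.
Successive gaps around the wheel: 180°, 180°.
Two hues 180° apart are complementary.

complementary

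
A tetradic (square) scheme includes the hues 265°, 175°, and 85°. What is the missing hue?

A square tetradic scheme places four hues every 90°.
The full set through 85° is {85°, 175°, 265°, 355°}.
Given {85°, 175°, 265°}, the missing hue is 355°.

355°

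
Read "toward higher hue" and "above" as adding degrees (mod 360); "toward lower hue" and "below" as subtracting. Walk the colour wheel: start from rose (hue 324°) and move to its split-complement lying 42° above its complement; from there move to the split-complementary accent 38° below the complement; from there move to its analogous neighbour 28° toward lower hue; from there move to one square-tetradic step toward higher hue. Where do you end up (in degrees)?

324 + 222 = 546 → 546 − 360 = 186°   (split-comp 42° ↑)
186 + 142 = 328°   (split-comp 38° ↓)
328 − 28 = 300°   (analog 28° ↓)
300 + 90 = 390 → 390 − 360 = 30°   (square ↑)

30°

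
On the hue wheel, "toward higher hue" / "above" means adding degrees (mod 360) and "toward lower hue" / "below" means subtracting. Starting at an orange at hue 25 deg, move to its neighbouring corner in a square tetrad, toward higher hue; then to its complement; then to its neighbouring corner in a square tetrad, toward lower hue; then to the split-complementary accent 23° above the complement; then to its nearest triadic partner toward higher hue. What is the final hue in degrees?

168°

square ↑ +90°: 25 + 90 = 115°
complement +180°: 115 + 180 = 295°
square ↓ −90°: 295 − 90 = 205°
split-comp 23° ↑ +203°: 205 + 203 = 408 → 408 − 360 = 48°
triadic ↑ +120°: 48 + 120 = 168°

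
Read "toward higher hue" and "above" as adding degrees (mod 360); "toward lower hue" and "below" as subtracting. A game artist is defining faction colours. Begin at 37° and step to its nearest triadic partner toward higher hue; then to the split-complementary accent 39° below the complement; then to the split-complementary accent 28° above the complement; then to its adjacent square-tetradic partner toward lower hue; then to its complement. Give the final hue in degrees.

triadic ↑ +120°: 37 + 120 = 157°
split-comp 39° ↓ +141°: 157 + 141 = 298°
split-comp 28° ↑ +208°: 298 + 208 = 506 → 506 − 360 = 146°
square ↓ −90°: 146 − 90 = 56°
complement +180°: 56 + 180 = 236°

236°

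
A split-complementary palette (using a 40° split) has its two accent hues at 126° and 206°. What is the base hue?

The accents sit 40° either side of the complement, so the complement is their short-arc midpoint on the wheel.
Short-arc midpoint of 126° and 206°: 166°.
Base is 180° from the complement: 166 − 180 = -14 → -14 + 360 = 346°

346°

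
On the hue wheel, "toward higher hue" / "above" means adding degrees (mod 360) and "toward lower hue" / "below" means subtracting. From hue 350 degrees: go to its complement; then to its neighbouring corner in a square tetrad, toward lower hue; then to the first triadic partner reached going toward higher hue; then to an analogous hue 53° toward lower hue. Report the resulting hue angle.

147°

complement +180°: 350 + 180 = 530 → 530 − 360 = 170°
square ↓ −90°: 170 − 90 = 80°
triadic ↑ +120°: 80 + 120 = 200°
analog 53° ↓ −53°: 200 − 53 = 147°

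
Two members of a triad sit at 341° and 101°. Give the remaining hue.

221°

A triad spaces three hues 120° apart.
The full set is {101°, 221°, 341°}.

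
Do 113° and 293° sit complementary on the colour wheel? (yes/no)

Angular distance: |113 − 293| = 180 = 180°.
Complementary requires 180°.

yes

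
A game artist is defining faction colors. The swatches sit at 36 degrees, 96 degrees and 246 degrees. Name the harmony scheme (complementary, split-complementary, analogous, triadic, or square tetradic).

Sort the hues: 36°, 96°, 246°.
Successive gaps around the wheel: 60°, 150°, 150°.
Two 150° gaps and one 60° gap — a base hue opposite a pair of accents 30° either side of its complement — is the split-complementary pattern.

split-complementary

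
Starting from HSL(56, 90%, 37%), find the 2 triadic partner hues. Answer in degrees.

176° and 296°

A triad places three hues 120° apart.
56 + 120 = 176°
56 + 240 = 296°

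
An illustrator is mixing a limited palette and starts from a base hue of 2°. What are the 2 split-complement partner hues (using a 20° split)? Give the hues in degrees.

Complement of 2°: 2 + 180 = 182°
182 − 20 = 162°
182 + 20 = 202°

162° and 202°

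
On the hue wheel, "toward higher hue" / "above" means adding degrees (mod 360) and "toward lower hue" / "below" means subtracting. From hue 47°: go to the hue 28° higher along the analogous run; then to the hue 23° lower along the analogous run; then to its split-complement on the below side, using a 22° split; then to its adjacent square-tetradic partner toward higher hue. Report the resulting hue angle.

analog 28° ↑ +28°: 47 + 28 = 75°
analog 23° ↓ −23°: 75 − 23 = 52°
split-comp 22° ↓ +158°: 52 + 158 = 210°
square ↑ +90°: 210 + 90 = 300°

300°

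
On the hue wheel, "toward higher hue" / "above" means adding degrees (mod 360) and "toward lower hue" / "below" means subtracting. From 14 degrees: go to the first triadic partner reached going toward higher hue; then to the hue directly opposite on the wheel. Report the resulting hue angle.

14 + 120 = 134°   (triadic ↑)
134 + 180 = 314°   (complement)

314°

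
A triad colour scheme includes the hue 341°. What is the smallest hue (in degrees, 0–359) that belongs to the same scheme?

101°

A triad places three hues 120° apart.
The full set through 341° is {101°, 221°, 341°}.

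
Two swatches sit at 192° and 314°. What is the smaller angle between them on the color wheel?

122°

|192 − 314| = 122.
122 ≤ 180, so the shorter arc is 122°.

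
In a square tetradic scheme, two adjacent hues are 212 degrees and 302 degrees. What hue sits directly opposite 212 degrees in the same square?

32°

A square tetradic scheme places four hues 90° apart; opposite corners are 180° apart.
212 + 180 = 392 → 392 − 360 = 32°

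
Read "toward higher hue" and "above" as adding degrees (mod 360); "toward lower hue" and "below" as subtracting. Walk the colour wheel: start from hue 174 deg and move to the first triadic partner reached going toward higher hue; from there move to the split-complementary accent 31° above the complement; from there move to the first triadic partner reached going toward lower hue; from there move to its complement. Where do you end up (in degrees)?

174 + 120 = 294°   (triadic ↑)
294 + 211 = 505 → 505 − 360 = 145°   (split-comp 31° ↑)
145 − 120 = 25°   (triadic ↓)
25 + 180 = 205°   (complement)

205°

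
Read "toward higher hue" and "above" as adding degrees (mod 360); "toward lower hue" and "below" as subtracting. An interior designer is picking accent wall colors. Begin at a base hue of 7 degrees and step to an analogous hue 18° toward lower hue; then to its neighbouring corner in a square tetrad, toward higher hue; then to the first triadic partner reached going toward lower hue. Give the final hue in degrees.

319°

−18° (analog 18° ↓): 7 − 18 = -11 → -11 + 360 = 349°
+90° (square ↑): 349 + 90 = 439 → 439 − 360 = 79°
−120° (triadic ↓): 79 − 120 = -41 → -41 + 360 = 319°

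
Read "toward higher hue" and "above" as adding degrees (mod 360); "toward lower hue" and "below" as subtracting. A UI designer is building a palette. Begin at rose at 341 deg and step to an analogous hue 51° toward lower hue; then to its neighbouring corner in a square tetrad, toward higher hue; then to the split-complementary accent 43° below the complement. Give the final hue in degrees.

−51° (analog 51° ↓): 341 − 51 = 290°
+90° (square ↑): 290 + 90 = 380 → 380 − 360 = 20°
+137° (split-comp 43° ↓): 20 + 137 = 157°

157°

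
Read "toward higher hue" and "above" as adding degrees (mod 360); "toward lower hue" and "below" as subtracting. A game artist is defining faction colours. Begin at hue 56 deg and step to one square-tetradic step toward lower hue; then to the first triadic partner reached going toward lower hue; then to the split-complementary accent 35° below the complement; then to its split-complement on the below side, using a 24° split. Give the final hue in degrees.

56 − 90 = -34 → -34 + 360 = 326°   (square ↓)
326 − 120 = 206°   (triadic ↓)
206 + 145 = 351°   (split-comp 35° ↓)
351 + 156 = 507 → 507 − 360 = 147°   (split-comp 24° ↓)

147°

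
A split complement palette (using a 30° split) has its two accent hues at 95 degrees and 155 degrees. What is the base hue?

305°

The accents sit 30° either side of the complement, so the complement is their short-arc midpoint on the wheel.
Short-arc midpoint of 95° and 155°: 125°.
Base is 180° from the complement: 125 − 180 = -55 → -55 + 360 = 305°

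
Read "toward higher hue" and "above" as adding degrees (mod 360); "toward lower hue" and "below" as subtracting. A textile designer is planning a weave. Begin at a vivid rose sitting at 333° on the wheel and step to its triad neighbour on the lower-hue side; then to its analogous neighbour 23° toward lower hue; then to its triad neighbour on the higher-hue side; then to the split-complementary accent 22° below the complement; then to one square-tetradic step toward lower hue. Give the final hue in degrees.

−120° (triadic ↓): 333 − 120 = 213°
−23° (analog 23° ↓): 213 − 23 = 190°
+120° (triadic ↑): 190 + 120 = 310°
+158° (split-comp 22° ↓): 310 + 158 = 468 → 468 − 360 = 108°
−90° (square ↓): 108 − 90 = 18°

18°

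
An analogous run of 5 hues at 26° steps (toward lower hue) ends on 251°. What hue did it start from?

355°

4 steps of 26° (toward lower hue) give a net shift of −104°.
Start = end − shift: 251 + 104 = 355°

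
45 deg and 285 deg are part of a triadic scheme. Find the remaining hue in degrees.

165°

A triad places three hues 120° apart.
The full set through 45° is {45°, 165°, 285°}.
Given {45°, 285°}, the missing hue is 165°.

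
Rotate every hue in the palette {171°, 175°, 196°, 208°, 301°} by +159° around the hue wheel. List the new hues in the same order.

171 + 159 = 330°
175 + 159 = 334°
196 + 159 = 355°
208 + 159 = 367 → 367 − 360 = 7°
301 + 159 = 460 → 460 − 360 = 100°

330°, 334°, 355°, 7°, 100°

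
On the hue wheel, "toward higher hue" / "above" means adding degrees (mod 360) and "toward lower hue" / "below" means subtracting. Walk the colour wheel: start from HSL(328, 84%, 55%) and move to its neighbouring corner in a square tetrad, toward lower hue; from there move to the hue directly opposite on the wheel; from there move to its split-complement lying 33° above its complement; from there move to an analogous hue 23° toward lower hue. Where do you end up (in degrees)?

248°

square ↓ −90°: 328 − 90 = 238°
complement +180°: 238 + 180 = 418 → 418 − 360 = 58°
split-comp 33° ↑ +213°: 58 + 213 = 271°
analog 23° ↓ −23°: 271 − 23 = 248°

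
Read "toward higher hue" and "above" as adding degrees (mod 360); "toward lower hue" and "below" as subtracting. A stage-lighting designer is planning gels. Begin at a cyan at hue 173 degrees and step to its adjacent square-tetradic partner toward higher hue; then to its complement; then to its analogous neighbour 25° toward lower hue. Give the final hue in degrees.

173 + 90 = 263°   (square ↑)
263 + 180 = 443 → 443 − 360 = 83°   (complement)
83 − 25 = 58°   (analog 25° ↓)

58°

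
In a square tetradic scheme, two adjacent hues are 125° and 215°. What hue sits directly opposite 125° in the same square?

305°

A square tetradic scheme places four hues 90° apart; opposite corners are 180° apart.
125 + 180 = 305°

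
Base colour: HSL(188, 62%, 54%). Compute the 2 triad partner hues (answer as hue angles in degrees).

A triad places three hues 120° apart.
188 + 120 = 308°
188 + 240 = 428 → 428 − 360 = 68°

308° and 68°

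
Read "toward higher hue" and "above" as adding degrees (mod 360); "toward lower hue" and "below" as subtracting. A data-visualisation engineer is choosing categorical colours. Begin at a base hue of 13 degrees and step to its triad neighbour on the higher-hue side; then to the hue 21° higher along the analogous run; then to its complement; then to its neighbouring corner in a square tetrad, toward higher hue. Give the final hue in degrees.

triadic ↑ +120°: 13 + 120 = 133°
analog 21° ↑ +21°: 133 + 21 = 154°
complement +180°: 154 + 180 = 334°
square ↑ +90°: 334 + 90 = 424 → 424 − 360 = 64°

64°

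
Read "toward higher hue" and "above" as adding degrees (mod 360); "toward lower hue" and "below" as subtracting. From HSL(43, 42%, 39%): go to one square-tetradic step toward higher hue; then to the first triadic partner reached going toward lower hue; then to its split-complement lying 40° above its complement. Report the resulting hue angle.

233°

43 + 90 = 133°   (square ↑)
133 − 120 = 13°   (triadic ↓)
13 + 220 = 233°   (split-comp 40° ↑)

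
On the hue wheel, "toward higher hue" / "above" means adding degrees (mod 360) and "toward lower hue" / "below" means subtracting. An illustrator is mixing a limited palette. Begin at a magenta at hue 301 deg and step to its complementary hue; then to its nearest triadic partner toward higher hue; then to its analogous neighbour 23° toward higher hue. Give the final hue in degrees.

301 + 180 = 481 → 481 − 360 = 121°   (complement)
121 + 120 = 241°   (triadic ↑)
241 + 23 = 264°   (analog 23° ↑)

264°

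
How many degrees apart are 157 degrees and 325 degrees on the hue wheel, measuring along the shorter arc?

168°

|157 − 325| = 168.
168 ≤ 180, so the shorter arc is 168°.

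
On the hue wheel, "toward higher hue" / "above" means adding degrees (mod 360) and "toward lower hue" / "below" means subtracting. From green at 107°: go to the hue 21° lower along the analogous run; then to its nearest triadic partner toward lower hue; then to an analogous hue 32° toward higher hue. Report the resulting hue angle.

358°

analog 21° ↓ −21°: 107 − 21 = 86°
triadic ↓ −120°: 86 − 120 = -34 → -34 + 360 = 326°
analog 32° ↑ +32°: 326 + 32 = 358°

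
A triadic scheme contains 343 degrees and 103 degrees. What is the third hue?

223°

A triad spaces three hues 120° apart.
The full set is {103°, 223°, 343°}.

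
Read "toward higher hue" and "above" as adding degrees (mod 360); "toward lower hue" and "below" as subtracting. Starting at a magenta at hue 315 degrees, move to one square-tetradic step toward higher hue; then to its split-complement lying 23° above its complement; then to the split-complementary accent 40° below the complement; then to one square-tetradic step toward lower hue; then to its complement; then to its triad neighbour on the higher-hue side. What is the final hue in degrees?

315 + 90 = 405 → 405 − 360 = 45°   (square ↑)
45 + 203 = 248°   (split-comp 23° ↑)
248 + 140 = 388 → 388 − 360 = 28°   (split-comp 40° ↓)
28 − 90 = -62 → -62 + 360 = 298°   (square ↓)
298 + 180 = 478 → 478 − 360 = 118°   (complement)
118 + 120 = 238°   (triadic ↑)

238°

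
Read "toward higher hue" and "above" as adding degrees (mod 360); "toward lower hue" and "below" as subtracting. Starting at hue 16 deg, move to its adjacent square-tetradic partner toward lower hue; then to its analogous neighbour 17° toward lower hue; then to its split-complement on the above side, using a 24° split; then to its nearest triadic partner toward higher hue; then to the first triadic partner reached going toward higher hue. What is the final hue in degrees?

353°

16 − 90 = -74 → -74 + 360 = 286°   (square ↓)
286 − 17 = 269°   (analog 17° ↓)
269 + 204 = 473 → 473 − 360 = 113°   (split-comp 24° ↑)
113 + 120 = 233°   (triadic ↑)
233 + 120 = 353°   (triadic ↑)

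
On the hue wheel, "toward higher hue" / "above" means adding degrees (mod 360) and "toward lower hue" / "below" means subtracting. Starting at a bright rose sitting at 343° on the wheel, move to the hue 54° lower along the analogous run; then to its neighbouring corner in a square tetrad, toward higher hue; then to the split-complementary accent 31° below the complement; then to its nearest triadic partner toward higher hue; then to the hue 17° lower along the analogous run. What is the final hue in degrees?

271°

−54° (analog 54° ↓): 343 − 54 = 289°
+90° (square ↑): 289 + 90 = 379 → 379 − 360 = 19°
+149° (split-comp 31° ↓): 19 + 149 = 168°
+120° (triadic ↑): 168 + 120 = 288°
−17° (analog 17° ↓): 288 − 17 = 271°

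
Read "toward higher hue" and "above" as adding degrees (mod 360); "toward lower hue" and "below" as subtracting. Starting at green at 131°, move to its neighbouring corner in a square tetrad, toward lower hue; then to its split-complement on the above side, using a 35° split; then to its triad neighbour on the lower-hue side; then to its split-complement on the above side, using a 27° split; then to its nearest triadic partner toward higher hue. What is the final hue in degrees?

−90° (square ↓): 131 − 90 = 41°
+215° (split-comp 35° ↑): 41 + 215 = 256°
−120° (triadic ↓): 256 − 120 = 136°
+207° (split-comp 27° ↑): 136 + 207 = 343°
+120° (triadic ↑): 343 + 120 = 463 → 463 − 360 = 103°

103°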